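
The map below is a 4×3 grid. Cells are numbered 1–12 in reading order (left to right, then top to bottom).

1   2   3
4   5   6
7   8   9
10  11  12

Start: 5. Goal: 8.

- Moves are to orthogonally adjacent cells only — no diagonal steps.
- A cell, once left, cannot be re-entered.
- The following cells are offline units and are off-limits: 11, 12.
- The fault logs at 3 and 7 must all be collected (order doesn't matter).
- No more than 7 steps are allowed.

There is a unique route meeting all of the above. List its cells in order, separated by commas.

5, 6, 3, 2, 1, 4, 7, 8

The budget equals the shortest possible length, so every move has to be on a shortest route through the required cells.
Route from 5: right to 6, up to 3, 2× left (reaching 1), 2× down (reaching 7), right to 8 — 7 moves in all.
Check: all required cells visited; 7 ≤ 7 moves.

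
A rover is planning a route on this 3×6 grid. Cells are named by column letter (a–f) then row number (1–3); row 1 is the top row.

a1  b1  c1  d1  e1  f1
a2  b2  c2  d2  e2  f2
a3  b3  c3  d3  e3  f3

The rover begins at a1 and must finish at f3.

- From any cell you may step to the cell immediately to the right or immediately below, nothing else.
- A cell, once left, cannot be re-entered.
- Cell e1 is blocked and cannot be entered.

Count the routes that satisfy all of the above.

18

A right/down-only route from a1 to f3 makes exactly 2 down-moves and 5 right-moves in some order.
With no other constraints that would be C(7,2) = 21 routes.
Subtract routes through each blocked cell (inclusion–exclusion for overlaps): − through e1: 3 → 18.
That gives 18 routes.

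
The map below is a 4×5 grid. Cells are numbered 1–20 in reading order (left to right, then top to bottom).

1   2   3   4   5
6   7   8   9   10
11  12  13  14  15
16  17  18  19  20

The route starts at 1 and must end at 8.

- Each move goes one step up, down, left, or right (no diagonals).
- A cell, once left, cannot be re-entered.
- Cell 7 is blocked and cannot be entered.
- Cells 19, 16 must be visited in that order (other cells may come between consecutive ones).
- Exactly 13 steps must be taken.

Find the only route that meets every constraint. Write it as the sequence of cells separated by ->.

1 -> 2 -> 3 -> 4 -> 9 -> 14 -> 19 -> 18 -> 17 -> 16 -> 11 -> 12 -> 13 -> 8

The waypoints must appear in the order 19, 16, with no cell reused.
Route from 1: 3× right (reaching 4), 3× down (reaching 19), 3× left (reaching 16), up to 11, 2× right (reaching 13), up to 8 — 13 moves in all.
Check: order respected (19 at step 6, 16 at step 9); 13 moves as required.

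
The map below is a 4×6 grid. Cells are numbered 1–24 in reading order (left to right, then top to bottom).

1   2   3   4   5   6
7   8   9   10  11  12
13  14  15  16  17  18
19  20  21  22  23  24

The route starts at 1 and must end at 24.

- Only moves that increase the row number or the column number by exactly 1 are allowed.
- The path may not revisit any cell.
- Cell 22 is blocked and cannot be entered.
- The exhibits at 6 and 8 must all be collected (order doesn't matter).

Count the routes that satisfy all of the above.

A right/down-only route from 1 to 24 makes exactly 3 down-moves and 5 right-moves in some order.
With no other constraints that would be C(8,3) = 56 routes.
8 is below but to the left of 6: going 6 → 8 would need a leftward move and 8 → 6 an upward move, so no right/down-only route can visit both required cells.
No route satisfies every constraint, so the count is 0.

0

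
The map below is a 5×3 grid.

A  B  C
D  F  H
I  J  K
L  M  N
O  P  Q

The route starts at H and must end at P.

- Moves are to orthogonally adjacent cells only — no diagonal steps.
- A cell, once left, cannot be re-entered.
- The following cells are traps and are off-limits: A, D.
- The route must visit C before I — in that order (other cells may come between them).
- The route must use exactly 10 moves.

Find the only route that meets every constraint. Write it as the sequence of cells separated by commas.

The waypoints must appear in the order C, I, with no cell reused.
Route from H: up to C, left to B, 2× down (reaching J), left to I, down to L, 2× right (reaching N), down to Q, left to P — 10 moves in all.
Check: order respected (C at step 1, I at step 5); 10 moves as required.

H, C, B, F, J, I, L, M, N, Q, P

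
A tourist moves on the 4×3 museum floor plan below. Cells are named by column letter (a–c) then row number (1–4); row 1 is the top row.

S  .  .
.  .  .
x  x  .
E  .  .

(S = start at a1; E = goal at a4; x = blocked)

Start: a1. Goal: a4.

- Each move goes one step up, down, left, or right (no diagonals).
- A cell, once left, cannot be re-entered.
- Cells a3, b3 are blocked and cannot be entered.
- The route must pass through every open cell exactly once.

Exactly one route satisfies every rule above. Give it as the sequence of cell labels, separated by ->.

a1 -> a2 -> b2 -> b1 -> c1 -> c2 -> c3 -> c4 -> b4 -> a4

Need to visit all 10 open cells exactly once, starting at a1 and ending at a4.
Cell b4 has only two open neighbours (a4 and c4), so the path must pass straight through it: one of those is the cell it's entered from and the other is where it exits.
Route from a1: down 1 to a2, right 1 to b2, up 1 to b1, right 1 to c1, down 3 to c4, left 2 to a4 — 9 moves in all.
Check: all 10 open cells covered.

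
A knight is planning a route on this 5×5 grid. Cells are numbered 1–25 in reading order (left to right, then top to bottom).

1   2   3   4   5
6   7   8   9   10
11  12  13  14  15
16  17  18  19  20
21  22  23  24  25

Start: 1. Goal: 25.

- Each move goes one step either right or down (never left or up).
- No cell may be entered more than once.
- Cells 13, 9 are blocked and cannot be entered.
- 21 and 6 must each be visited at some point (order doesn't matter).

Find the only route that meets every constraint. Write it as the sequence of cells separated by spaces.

Moves only go right or down, so the column and row indices never decrease.
Route from 1: 4× down (reaching 21), 4× right (reaching 25) — 8 moves in all.
Check: all required cells visited.

1 6 11 16 21 22 23 24 25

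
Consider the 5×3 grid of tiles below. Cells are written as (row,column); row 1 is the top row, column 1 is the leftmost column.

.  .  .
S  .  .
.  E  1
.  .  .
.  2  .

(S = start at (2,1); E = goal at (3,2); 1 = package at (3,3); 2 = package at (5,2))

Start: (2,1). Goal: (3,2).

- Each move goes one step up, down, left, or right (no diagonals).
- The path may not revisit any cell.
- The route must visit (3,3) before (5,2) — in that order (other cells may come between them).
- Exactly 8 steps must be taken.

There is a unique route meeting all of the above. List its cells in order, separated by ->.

The waypoints must appear in the order (3,3), (5,2), with no cell reused.
Route from (2,1): 2× right (reaching (2,3)), 3× down (reaching (5,3)), left to (5,2), 2× up (reaching (3,2)) — 8 moves in all.
Check: order respected (1 at step 3, 2 at step 6); 8 moves as required.

(2,1) -> (2,2) -> (2,3) -> (3,3) -> (4,3) -> (5,3) -> (5,2) -> (4,2) -> (3,2)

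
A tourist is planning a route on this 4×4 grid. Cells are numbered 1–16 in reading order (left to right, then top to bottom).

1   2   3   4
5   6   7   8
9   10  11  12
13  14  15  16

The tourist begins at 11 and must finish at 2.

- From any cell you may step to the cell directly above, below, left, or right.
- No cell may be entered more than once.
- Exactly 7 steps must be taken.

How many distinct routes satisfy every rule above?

Need simple routes of exactly 7 moves from 11 to 2 (Manhattan distance 3, so 2 moves are spent on a detour and 2 undoing it).
Branch systematically from the start, pruning whenever the remaining move budget drops below the Manhattan distance to 2 or differs from it in parity. Grouping the completions by first move — via 7: 1; via 15: 10; via 10: 4; via 12: 3 — and summing: 1 + 10 + 4 + 3 = 18.
That gives 18 routes.

18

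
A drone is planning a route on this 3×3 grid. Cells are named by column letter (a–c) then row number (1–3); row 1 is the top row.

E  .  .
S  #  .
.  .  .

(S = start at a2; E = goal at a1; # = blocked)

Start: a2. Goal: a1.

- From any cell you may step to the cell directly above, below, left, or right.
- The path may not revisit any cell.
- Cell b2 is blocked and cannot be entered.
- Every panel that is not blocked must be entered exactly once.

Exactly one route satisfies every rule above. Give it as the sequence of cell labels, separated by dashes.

Need to visit all 8 open cells exactly once, starting at a2 and ending at a1.
Cell b1 has only two open neighbours (a1 and c1), so the path must pass straight through it: one of those is the cell it's entered from and the other is where it exits.
Route from a2: down 1 to a3, right 2 to c3, up 2 to c1, left 2 to a1 — 7 moves in all.
Check: all 8 open cells covered.

a2 - a3 - b3 - c3 - c2 - c1 - b1 - a1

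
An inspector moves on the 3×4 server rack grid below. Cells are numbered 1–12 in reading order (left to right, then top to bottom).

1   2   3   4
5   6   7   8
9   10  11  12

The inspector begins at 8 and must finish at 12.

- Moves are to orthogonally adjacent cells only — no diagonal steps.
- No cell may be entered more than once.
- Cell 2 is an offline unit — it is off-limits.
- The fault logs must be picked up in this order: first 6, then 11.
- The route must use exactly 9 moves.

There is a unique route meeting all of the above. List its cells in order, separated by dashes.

8 - 4 - 3 - 7 - 6 - 5 - 9 - 10 - 11 - 12

The waypoints must appear in the order 6, 11, with no cell reused.
Route from 8: up 1 to 4, left 1 to 3, down 1 to 7, left 2 to 5, down 1 to 9, right 3 to 12 — 9 moves in all.
Check: order respected (6 at step 4, 11 at step 8); 9 moves as required.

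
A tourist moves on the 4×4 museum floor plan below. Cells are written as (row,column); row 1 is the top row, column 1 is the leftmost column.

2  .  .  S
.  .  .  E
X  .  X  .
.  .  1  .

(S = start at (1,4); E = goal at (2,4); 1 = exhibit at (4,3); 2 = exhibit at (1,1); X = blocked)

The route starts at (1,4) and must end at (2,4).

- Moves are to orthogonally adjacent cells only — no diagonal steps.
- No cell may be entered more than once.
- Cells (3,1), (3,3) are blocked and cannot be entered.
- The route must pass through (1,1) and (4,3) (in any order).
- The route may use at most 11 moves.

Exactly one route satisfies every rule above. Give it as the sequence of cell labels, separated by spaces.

(1,4) (1,3) (1,2) (1,1) (2,1) (2,2) (3,2) (4,2) (4,3) (4,4) (3,4) (2,4)

The 11-move cap with required stops at (1,1), (4,3) leaves no slack for detours.
Route from (1,4): 3× left (reaching (1,1)), down to (2,1), right to (2,2), 2× down (reaching (4,2)), 2× right (reaching (4,4)), 2× up (reaching (2,4)) — 11 moves in all.
Check: all required cells visited; 11 ≤ 11 moves.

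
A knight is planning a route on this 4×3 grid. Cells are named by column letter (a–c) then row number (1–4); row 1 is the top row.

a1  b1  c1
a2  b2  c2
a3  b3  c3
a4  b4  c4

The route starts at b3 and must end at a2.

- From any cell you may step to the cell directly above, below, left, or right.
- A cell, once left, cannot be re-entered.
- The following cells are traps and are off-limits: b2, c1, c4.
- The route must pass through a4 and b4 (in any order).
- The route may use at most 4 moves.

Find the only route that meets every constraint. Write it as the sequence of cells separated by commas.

b3, b4, a4, a3, a2

The 4-move cap with required stops at a4, b4 leaves no slack for detours.
Route from b3: down to b4, left to a4, 2× up (reaching a2) — 4 moves in all.
Check: all required cells visited; 4 ≤ 4 moves.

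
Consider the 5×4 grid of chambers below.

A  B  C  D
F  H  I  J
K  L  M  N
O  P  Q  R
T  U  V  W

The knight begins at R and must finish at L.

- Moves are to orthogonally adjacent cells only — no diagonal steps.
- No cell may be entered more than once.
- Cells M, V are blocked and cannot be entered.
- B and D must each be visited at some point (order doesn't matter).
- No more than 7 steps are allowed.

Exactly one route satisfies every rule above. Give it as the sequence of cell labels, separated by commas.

The 7-move cap with required stops at B, D leaves no slack for detours.
Route from R: 3× up (reaching D), 2× left (reaching B), 2× down (reaching L) — 7 moves in all.
Check: all required cells visited; 7 ≤ 7 moves.

R, N, J, D, C, B, H, L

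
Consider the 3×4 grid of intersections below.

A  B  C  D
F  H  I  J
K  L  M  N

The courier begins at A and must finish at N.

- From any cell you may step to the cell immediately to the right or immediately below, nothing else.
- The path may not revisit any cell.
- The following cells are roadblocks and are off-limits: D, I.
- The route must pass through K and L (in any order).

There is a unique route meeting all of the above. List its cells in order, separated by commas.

Moves only go right or down, so the column and row indices never decrease.
Route from A: 2× down (reaching K), 3× right (reaching N) — 5 moves in all.
Check: all required cells visited.

A, F, K, L, M, N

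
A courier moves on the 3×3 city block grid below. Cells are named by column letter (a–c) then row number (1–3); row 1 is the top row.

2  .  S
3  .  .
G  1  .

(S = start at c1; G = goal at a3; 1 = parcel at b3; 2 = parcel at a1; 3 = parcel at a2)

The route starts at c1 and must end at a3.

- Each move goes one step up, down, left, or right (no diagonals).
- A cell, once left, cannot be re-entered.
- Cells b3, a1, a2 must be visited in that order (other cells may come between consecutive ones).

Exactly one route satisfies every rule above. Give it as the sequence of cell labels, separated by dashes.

c1 - c2 - c3 - b3 - b2 - b1 - a1 - a2 - a3

The waypoints must appear in the order b3, a1, a2, with no cell reused.
Route from c1: down 2 to c3, left 1 to b3, up 2 to b1, left 1 to a1, down 2 to a3 — 8 moves in all.
Check: order respected (1 at step 3, 2 at step 6, 3 at step 7).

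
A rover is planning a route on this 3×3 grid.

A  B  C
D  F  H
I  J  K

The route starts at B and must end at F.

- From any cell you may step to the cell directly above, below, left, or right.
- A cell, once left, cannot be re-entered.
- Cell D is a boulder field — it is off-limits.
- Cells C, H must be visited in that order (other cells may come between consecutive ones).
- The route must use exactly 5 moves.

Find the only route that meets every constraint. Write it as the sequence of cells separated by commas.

B, C, H, K, J, F

The waypoints must appear in the order C, H, with no cell reused.
Route from B: right to C, 2× down (reaching K), left to J, up to F — 5 moves in all.
Check: order respected (C at step 1, H at step 2); 5 moves as required.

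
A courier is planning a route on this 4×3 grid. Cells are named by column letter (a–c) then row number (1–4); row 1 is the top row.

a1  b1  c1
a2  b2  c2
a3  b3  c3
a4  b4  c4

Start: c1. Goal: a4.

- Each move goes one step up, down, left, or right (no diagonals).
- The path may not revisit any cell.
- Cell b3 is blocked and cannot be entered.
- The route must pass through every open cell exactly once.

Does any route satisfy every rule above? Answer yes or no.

no

Colour the cells like a checkerboard: each orthogonal step flips colour, so a Hamiltonian route alternates colours. Here there are 6 cells of one colour and 5 of the other, with start on the opposite colour to the goal — the counts and endpoints can't be arranged into an alternating sequence of length 11, so no Hamiltonian route exists.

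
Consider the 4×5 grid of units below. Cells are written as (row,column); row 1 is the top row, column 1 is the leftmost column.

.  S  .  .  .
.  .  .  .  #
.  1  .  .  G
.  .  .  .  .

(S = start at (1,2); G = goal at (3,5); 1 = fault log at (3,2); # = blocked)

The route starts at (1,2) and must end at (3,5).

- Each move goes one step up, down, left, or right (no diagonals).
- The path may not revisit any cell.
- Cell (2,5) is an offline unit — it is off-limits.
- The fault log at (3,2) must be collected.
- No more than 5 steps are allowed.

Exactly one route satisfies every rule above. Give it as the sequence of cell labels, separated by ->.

(1,2) -> (2,2) -> (3,2) -> (3,3) -> (3,4) -> (3,5)

Any route must reach (3,2) and still end at (3,5) within 5 moves, so the order of the required stops is forced.
Route from (1,2): down 2 to (3,2), right 3 to (3,5) — 5 moves in all.
Check: all required cells visited; 5 ≤ 5 moves.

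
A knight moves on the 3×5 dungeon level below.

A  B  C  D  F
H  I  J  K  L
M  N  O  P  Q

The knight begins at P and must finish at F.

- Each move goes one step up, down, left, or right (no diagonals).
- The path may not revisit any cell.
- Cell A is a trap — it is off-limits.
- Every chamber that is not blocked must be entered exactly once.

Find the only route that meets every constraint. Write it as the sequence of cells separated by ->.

Need to visit all 14 open cells exactly once, starting at P and ending at F.
Cell M has only two open neighbours (H and N), so the path must pass straight through it: one of those is the cell it's entered from and the other is where it exits.
Route from P: right to Q, up to L, 2× left (reaching J), down to O, 2× left (reaching M), up to H, right to I, up to B, 3× right (reaching F) — 13 moves in all.
Check: all 14 open cells covered.

P -> Q -> L -> K -> J -> O -> N -> M -> H -> I -> B -> C -> D -> F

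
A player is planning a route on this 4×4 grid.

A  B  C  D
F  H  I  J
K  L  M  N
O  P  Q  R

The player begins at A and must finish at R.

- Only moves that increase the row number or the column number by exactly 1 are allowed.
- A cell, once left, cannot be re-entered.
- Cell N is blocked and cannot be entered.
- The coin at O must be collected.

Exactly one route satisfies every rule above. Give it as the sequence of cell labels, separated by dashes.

Moves only go right or down, so the column and row indices never decrease.
Route from A: down 3 to O, right 3 to R — 6 moves in all.
Check: all required cells visited.

A - F - K - O - P - Q - R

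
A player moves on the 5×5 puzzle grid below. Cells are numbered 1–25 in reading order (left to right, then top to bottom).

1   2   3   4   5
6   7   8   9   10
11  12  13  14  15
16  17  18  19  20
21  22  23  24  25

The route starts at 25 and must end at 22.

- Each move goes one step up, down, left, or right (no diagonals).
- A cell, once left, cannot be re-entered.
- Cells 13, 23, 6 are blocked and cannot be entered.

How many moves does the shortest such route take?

The Manhattan distance from 25 to 22 is |5−5| + |5−2| = 3, so at least 3 moves are needed.
That bound ignores the blocked cells. Measuring each leg by the fewest moves that actually steer around them (25→22: 5) raises the lower bound to 5.
A route of 5 moves exists: 25 → 20 → 19 → 18 → 17 → 22.
Since 5 matches that lower bound, it is optimal.

5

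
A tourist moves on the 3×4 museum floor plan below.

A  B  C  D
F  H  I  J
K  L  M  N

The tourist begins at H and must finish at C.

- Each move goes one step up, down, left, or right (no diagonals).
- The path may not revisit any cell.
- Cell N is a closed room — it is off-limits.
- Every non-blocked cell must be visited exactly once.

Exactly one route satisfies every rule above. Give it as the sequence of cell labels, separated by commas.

H, B, A, F, K, L, M, I, J, D, C

Need to visit all 11 open cells exactly once, starting at H and ending at C.
Route from H: up to B, left to A, 2× down (reaching K), 2× right (reaching M), up to I, right to J, up to D, left to C — 10 moves in all.
Check: all 11 open cells covered.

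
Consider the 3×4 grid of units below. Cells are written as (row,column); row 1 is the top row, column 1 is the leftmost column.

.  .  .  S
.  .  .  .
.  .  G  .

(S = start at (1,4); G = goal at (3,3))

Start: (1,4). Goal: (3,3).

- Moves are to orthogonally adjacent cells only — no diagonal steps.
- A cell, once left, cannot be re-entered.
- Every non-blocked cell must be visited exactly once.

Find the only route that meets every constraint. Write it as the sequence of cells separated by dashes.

Need to visit all 12 open cells exactly once, starting at (1,4) and ending at (3,3).
Route from (1,4): 3× left (reaching (1,1)), 2× down (reaching (3,1)), right to (3,2), up to (2,2), 2× right (reaching (2,4)), down to (3,4), left to (3,3) — 11 moves in all.
Check: all 12 open cells covered.

(1,4) - (1,3) - (1,2) - (1,1) - (2,1) - (3,1) - (3,2) - (2,2) - (2,3) - (2,4) - (3,4) - (3,3)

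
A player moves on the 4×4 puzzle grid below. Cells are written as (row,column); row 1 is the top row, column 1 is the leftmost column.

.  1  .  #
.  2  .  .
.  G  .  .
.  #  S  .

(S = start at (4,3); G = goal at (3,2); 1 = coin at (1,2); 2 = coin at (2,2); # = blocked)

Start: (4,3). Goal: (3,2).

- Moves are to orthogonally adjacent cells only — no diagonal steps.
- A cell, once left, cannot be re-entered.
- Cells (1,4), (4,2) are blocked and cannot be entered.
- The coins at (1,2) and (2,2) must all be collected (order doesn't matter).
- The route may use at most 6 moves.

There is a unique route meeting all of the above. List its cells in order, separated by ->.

(4,3) -> (3,3) -> (2,3) -> (1,3) -> (1,2) -> (2,2) -> (3,2)

The 6-move cap with required stops at (1,2), (2,2) leaves no slack for detours.
Route from (4,3): 3× up (reaching (1,3)), left to (1,2), 2× down (reaching (3,2)) — 6 moves in all.
Check: all required cells visited; 6 ≤ 6 moves.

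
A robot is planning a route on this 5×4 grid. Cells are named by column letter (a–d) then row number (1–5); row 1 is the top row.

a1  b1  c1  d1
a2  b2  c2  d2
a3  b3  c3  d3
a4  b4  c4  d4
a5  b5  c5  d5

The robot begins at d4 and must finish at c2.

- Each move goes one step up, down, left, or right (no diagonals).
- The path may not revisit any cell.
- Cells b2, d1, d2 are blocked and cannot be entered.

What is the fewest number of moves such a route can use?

3

The Manhattan distance from d4 to c2 is |4−2| + |4−3| = 3, so at least 3 moves are needed.
A route of 3 moves achieves this: d4 → d3 → c3 → c2.
Since 3 matches the lower bound, it is optimal.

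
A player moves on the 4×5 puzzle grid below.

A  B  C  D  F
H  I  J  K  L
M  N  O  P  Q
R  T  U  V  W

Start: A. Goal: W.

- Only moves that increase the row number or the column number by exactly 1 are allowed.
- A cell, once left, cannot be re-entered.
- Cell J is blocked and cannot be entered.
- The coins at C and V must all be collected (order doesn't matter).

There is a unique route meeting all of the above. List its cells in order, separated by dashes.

A - B - C - D - K - P - V - W

Moves only go right or down, so the column and row indices never decrease.
Route from A: 3× right (reaching D), 3× down (reaching V), right to W — 7 moves in all.
Check: all required cells visited.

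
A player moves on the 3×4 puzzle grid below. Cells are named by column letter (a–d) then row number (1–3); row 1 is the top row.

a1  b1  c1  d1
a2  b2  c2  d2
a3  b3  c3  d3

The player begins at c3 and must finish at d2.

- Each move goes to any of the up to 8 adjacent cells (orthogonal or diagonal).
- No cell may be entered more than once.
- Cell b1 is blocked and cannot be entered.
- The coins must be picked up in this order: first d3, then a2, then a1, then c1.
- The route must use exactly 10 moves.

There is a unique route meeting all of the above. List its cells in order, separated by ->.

c3 -> d3 -> c2 -> b3 -> a3 -> a2 -> a1 -> b2 -> c1 -> d1 -> d2

The waypoints must appear in the order d3, a2, a1, c1, with no cell reused.
Route from c3: right to d3, up-left to c2, down-left to b3, left to a3, 2× up (reaching a1), down-right to b2, up-right to c1, right to d1, down to d2 — 10 moves in all.
Check: order respected (d3 at step 1, a2 at step 5, a1 at step 6, c1 at step 8); 10 moves as required.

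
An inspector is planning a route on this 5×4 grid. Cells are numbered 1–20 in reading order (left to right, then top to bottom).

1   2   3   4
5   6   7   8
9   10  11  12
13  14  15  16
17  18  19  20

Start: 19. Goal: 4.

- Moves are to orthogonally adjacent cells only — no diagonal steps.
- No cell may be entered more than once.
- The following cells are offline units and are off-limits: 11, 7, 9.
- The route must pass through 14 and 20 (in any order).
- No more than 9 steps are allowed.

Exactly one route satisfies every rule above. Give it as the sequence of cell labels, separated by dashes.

19 - 20 - 16 - 15 - 14 - 10 - 6 - 2 - 3 - 4

Any route must reach 14 and 20 and still end at 4 within 9 moves, so the order of the required stops is forced.
Route from 19: right to 20, up to 16, 2× left (reaching 14), 3× up (reaching 2), 2× right (reaching 4) — 9 moves in all.
Check: all required cells visited; 9 ≤ 9 moves.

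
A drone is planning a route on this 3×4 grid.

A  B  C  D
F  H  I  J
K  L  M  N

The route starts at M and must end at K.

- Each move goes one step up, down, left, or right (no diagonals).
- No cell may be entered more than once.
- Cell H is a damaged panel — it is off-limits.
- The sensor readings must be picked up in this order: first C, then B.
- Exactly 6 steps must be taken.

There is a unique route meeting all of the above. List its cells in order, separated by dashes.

The waypoints must appear in the order C, B, with no cell reused.
Route from M: up 2 to C, left 2 to A, down 2 to K — 6 moves in all.
Check: order respected (C at step 2, B at step 3); 6 moves as required.

M - I - C - B - A - F - K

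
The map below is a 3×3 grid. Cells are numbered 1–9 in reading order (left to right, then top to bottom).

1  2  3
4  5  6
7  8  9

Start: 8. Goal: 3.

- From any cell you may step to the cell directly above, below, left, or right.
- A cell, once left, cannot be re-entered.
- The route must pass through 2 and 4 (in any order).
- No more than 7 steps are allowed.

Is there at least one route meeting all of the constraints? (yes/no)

One route that works: 8 → 5 → 4 → 1 → 2 → 3.

yes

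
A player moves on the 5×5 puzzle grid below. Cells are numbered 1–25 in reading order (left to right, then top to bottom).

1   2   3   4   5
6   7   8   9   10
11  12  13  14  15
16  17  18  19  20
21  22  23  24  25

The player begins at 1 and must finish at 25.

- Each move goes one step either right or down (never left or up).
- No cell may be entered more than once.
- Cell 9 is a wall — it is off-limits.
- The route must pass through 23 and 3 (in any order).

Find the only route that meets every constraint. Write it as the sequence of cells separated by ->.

1 -> 2 -> 3 -> 8 -> 13 -> 18 -> 23 -> 24 -> 25

Moves only go right or down, so the column and row indices never decrease.
Route from 1: 2× right (reaching 3), 4× down (reaching 23), 2× right (reaching 25) — 8 moves in all.
Check: all required cells visited.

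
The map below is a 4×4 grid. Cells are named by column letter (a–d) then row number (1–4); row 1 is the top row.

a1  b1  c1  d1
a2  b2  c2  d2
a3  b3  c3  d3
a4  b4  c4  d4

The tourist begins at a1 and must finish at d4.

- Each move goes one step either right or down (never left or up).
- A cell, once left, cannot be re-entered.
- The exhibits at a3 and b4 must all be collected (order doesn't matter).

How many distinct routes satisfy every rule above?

2

A right/down-only route from a1 to d4 makes exactly 3 down-moves and 3 right-moves in some order.
With no other constraints that would be C(6,3) = 20 routes.
A monotone route can only reach the required cells in the order a3, b4, so split there and multiply the segment counts: a1→a3: 1; a3→b4: 2; b4→d4: 1; product = 2.
That gives 2 routes.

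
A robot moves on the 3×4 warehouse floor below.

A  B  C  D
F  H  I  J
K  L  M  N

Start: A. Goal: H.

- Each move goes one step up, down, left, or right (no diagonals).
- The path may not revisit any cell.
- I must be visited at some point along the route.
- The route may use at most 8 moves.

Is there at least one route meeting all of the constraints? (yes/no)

yes

One route that works: A → B → C → I → H.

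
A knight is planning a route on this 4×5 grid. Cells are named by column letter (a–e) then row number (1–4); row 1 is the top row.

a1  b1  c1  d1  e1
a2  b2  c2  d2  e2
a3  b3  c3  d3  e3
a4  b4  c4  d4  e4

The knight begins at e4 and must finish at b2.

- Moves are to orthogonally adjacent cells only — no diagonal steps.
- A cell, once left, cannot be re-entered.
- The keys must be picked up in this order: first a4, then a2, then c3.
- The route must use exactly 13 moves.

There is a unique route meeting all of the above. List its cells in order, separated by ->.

The waypoints must appear in the order a4, a2, c3, with no cell reused.
Route from e4: left 4 to a4, up 3 to a1, right 2 to c1, down 2 to c3, left 1 to b3, up 1 to b2 — 13 moves in all.
Check: order respected (a4 at step 4, a2 at step 6, c3 at step 11); 13 moves as required.

e4 -> d4 -> c4 -> b4 -> a4 -> a3 -> a2 -> a1 -> b1 -> c1 -> c2 -> c3 -> b3 -> b2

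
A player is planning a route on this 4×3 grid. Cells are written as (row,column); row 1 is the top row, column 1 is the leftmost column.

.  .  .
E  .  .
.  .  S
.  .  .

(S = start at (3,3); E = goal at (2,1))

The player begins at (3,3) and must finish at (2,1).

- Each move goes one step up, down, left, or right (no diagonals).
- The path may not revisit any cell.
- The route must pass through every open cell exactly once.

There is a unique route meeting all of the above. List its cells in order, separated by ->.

(3,3) -> (4,3) -> (4,2) -> (4,1) -> (3,1) -> (3,2) -> (2,2) -> (2,3) -> (1,3) -> (1,2) -> (1,1) -> (2,1)

Need to visit all 12 open cells exactly once, starting at (3,3) and ending at (2,1).
Cell (1,1) has only two open neighbours ((2,1) and (1,2)), so the path must pass straight through it: one of those is the cell it's entered from and the other is where it exits.
Route from (3,3): down 1 to (4,3), left 2 to (4,1), up 1 to (3,1), right 1 to (3,2), up 1 to (2,2), right 1 to (2,3), up 1 to (1,3), left 2 to (1,1), down 1 to (2,1) — 11 moves in all.
Check: all 12 open cells covered.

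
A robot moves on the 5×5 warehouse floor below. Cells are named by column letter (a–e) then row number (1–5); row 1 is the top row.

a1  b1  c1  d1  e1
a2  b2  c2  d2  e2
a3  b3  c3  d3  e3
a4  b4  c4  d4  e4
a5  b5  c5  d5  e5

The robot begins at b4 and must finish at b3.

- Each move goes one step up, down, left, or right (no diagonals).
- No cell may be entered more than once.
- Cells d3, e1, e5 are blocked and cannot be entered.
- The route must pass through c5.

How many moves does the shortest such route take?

Any route passes through c5 somewhere between b4 and b3. Summing Manhattan distances along the two legs (b4 → c5 → b3) gives a lower bound of 2 + 3 = 5 moves.
A route of 5 moves achieves this: b4 → b5 → c5 → c4 → c3 → b3.
Since 5 matches the lower bound, it is optimal.

5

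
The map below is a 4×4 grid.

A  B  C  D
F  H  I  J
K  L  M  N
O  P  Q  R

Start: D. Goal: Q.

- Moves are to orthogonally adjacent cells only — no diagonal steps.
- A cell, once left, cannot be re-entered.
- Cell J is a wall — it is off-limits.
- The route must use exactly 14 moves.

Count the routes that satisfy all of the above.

Need simple routes of exactly 14 moves from D to Q (Manhattan distance 4, so 5 moves are spent on a detour and 5 undoing it).
Enumerating: D C I H B A F K O P L M N R Q | D C B A F K O P L H I M N R Q.
That gives 2 routes.

2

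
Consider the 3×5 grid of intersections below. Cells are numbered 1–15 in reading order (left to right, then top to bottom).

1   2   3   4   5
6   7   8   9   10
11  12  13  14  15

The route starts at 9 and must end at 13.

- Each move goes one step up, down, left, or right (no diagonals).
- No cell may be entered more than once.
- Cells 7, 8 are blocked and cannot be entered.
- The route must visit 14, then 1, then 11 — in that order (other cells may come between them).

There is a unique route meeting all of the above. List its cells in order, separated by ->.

The waypoints must appear in the order 14, 1, 11, with no cell reused.
Route from 9: down 1 to 14, right 1 to 15, up 2 to 5, left 4 to 1, down 2 to 11, right 2 to 13 — 12 moves in all.
Check: order respected (14 at step 1, 1 at step 8, 11 at step 10).

9 -> 14 -> 15 -> 10 -> 5 -> 4 -> 3 -> 2 -> 1 -> 6 -> 11 -> 12 -> 13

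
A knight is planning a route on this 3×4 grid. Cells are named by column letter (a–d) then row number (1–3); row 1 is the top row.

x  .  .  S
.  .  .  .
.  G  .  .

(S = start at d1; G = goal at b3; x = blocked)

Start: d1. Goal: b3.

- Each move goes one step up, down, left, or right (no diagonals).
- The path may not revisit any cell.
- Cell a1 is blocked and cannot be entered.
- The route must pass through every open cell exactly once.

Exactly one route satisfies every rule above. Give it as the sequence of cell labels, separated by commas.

d1, d2, d3, c3, c2, c1, b1, b2, a2, a3, b3

Need to visit all 11 open cells exactly once, starting at d1 and ending at b3.
Cell a2 has only two open neighbours (a3 and b2), so the path must pass straight through it: one of those is the cell it's entered from and the other is where it exits.
Route from d1: 2× down (reaching d3), left to c3, 2× up (reaching c1), left to b1, down to b2, left to a2, down to a3, right to b3 — 10 moves in all.
Check: all 11 open cells covered.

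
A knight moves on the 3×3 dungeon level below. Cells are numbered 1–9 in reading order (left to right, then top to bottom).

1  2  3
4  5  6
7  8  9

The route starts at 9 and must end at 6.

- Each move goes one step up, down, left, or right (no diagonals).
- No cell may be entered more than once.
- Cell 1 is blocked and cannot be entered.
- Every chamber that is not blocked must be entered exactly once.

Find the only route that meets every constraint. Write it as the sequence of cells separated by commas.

9, 8, 7, 4, 5, 2, 3, 6

Need to visit all 8 open cells exactly once, starting at 9 and ending at 6.
Route from 9: 2× left (reaching 7), up to 4, right to 5, up to 2, right to 3, down to 6 — 7 moves in all.
Check: all 8 open cells covered.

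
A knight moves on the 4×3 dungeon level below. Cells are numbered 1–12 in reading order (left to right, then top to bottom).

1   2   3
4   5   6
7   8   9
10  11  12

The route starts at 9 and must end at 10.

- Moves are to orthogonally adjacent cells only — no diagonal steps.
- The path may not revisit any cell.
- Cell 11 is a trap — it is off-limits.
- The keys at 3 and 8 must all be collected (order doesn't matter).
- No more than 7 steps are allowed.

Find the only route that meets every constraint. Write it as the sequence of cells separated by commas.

Any route must reach 3 and 8 and still end at 10 within 7 moves, so the order of the required stops is forced.
Route from 9: up 2 to 3, left 1 to 2, down 2 to 8, left 1 to 7, down 1 to 10 — 7 moves in all.
Check: all required cells visited; 7 ≤ 7 moves.

9, 6, 3, 2, 5, 8, 7, 10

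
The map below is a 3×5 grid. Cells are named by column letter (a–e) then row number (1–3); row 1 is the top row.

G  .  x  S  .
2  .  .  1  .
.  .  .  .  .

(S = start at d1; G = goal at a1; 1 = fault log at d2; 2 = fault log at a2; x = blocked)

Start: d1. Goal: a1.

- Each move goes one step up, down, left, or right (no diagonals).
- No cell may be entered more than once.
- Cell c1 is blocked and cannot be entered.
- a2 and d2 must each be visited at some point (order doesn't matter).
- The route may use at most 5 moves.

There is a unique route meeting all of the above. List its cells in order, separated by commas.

d1, d2, c2, b2, a2, a1

The 5-move cap with required stops at a2, d2 leaves no slack for detours.
Route from d1: down to d2, 3× left (reaching a2), up to a1 — 5 moves in all.
Check: all required cells visited; 5 ≤ 5 moves.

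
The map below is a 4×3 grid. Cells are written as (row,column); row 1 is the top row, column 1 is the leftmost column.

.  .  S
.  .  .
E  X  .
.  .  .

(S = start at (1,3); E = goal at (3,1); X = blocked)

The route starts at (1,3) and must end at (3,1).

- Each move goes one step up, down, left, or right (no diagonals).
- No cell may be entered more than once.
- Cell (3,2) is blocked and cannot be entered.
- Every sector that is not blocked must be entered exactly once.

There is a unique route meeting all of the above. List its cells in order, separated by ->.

Need to visit all 11 open cells exactly once, starting at (1,3) and ending at (3,1).
Cell (4,2) has only two open neighbours ((4,1) and (4,3)), so the path must pass straight through it: one of those is the cell it's entered from and the other is where it exits.
Route from (1,3): 2× left (reaching (1,1)), down to (2,1), 2× right (reaching (2,3)), 2× down (reaching (4,3)), 2× left (reaching (4,1)), up to (3,1) — 10 moves in all.
Check: all 11 open cells covered.

(1,3) -> (1,2) -> (1,1) -> (2,1) -> (2,2) -> (2,3) -> (3,3) -> (4,3) -> (4,2) -> (4,1) -> (3,1)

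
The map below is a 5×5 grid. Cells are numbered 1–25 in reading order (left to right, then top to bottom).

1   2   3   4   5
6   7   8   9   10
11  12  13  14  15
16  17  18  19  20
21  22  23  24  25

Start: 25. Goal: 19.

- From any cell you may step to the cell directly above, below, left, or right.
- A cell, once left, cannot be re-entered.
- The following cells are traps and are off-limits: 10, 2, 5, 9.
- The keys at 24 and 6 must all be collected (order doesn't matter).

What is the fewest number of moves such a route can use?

Any route passes through 24 and 6 in some order between 25 and 19. Summing Manhattan distances along each leg and taking the cheapest ordering (25 → 24 → 6 → 19) gives a lower bound of 1 + 6 + 5 = 12 moves.
A route of 12 moves achieves this: 25 → 24 → 23 → 18 → 17 → 12 → 11 → 6 → 7 → 8 → 13 → 14 → 19.
Since 12 matches the lower bound, it is optimal.

12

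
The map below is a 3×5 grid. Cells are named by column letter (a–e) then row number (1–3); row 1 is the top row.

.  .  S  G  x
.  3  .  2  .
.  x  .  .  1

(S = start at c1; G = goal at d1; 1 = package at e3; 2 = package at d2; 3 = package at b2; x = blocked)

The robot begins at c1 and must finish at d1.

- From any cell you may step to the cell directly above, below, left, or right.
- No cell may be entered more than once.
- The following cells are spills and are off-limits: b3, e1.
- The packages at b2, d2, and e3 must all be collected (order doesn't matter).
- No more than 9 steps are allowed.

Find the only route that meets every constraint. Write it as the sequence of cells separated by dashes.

c1 - b1 - b2 - c2 - c3 - d3 - e3 - e2 - d2 - d1

The 9-move cap with required stops at b2, d2, e3 leaves no slack for detours.
Route from c1: left 1 to b1, down 1 to b2, right 1 to c2, down 1 to c3, right 2 to e3, up 1 to e2, left 1 to d2, up 1 to d1 — 9 moves in all.
Check: all required cells visited; 9 ≤ 9 moves.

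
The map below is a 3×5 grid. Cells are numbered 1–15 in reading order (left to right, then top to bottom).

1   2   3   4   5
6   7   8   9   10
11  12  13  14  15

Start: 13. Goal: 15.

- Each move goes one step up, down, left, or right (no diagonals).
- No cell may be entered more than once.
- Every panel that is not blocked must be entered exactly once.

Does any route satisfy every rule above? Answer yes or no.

One route that works: 13 → 8 → 7 → 12 → 11 → 6 → 1 → 2 → 3 → 4 → 5 → 10 → 9 → 14 → 15.

yes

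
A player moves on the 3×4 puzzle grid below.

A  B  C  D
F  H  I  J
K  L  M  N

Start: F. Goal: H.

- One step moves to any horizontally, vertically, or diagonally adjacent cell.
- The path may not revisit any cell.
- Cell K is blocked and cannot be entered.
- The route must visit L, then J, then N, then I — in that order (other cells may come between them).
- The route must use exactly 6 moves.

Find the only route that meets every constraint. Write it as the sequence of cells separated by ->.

The waypoints must appear in the order L, J, N, I, with no cell reused.
Route from F: down-right to L, right to M, up-right to J, down to N, up-left to I, left to H — 6 moves in all.
Check: order respected (L at step 1, J at step 3, N at step 4, I at step 5); 6 moves as required.

F -> L -> M -> J -> N -> I -> H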